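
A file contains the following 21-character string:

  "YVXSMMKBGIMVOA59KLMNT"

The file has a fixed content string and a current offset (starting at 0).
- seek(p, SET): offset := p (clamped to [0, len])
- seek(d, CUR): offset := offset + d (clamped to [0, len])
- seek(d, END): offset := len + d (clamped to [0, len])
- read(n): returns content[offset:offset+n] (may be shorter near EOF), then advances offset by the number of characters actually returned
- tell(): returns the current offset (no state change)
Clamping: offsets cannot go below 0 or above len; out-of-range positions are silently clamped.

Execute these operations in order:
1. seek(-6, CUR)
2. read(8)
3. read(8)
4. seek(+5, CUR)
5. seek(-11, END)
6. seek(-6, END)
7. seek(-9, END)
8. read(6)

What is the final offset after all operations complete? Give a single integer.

After 1 (seek(-6, CUR)): offset=0
After 2 (read(8)): returned 'YVXSMMKB', offset=8
After 3 (read(8)): returned 'GIMVOA59', offset=16
After 4 (seek(+5, CUR)): offset=21
After 5 (seek(-11, END)): offset=10
After 6 (seek(-6, END)): offset=15
After 7 (seek(-9, END)): offset=12
After 8 (read(6)): returned 'OA59KL', offset=18

Answer: 18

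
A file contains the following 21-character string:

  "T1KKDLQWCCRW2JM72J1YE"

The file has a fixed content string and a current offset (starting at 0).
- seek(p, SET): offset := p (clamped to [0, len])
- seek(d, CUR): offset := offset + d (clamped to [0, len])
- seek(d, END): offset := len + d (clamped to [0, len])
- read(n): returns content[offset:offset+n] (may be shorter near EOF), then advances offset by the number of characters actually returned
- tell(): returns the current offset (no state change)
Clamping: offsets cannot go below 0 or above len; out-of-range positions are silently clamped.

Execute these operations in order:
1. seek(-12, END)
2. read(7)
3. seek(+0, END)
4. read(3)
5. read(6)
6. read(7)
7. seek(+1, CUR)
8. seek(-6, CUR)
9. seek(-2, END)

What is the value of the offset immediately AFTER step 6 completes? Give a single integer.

After 1 (seek(-12, END)): offset=9
After 2 (read(7)): returned 'CRW2JM7', offset=16
After 3 (seek(+0, END)): offset=21
After 4 (read(3)): returned '', offset=21
After 5 (read(6)): returned '', offset=21
After 6 (read(7)): returned '', offset=21

Answer: 21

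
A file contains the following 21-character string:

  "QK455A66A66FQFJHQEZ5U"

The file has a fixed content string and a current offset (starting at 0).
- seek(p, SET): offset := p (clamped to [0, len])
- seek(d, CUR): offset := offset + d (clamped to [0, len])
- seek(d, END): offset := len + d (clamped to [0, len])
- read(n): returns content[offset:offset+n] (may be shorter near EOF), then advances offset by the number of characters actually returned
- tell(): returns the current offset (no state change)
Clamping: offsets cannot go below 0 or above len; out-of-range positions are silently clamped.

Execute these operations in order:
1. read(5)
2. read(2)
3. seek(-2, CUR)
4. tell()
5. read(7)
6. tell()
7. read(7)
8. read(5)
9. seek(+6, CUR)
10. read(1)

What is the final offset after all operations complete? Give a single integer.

Answer: 21

Derivation:
After 1 (read(5)): returned 'QK455', offset=5
After 2 (read(2)): returned 'A6', offset=7
After 3 (seek(-2, CUR)): offset=5
After 4 (tell()): offset=5
After 5 (read(7)): returned 'A66A66F', offset=12
After 6 (tell()): offset=12
After 7 (read(7)): returned 'QFJHQEZ', offset=19
After 8 (read(5)): returned '5U', offset=21
After 9 (seek(+6, CUR)): offset=21
After 10 (read(1)): returned '', offset=21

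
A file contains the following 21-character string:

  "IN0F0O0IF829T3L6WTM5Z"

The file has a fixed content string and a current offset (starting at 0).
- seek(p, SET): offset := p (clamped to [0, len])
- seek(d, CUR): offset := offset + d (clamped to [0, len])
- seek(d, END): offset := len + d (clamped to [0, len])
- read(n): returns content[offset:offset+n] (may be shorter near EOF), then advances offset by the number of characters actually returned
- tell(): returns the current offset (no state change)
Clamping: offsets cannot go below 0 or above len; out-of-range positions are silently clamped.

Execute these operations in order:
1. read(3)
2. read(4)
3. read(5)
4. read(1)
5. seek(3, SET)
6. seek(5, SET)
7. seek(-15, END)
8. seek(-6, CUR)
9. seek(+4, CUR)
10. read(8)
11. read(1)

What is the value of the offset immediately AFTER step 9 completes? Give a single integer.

After 1 (read(3)): returned 'IN0', offset=3
After 2 (read(4)): returned 'F0O0', offset=7
After 3 (read(5)): returned 'IF829', offset=12
After 4 (read(1)): returned 'T', offset=13
After 5 (seek(3, SET)): offset=3
After 6 (seek(5, SET)): offset=5
After 7 (seek(-15, END)): offset=6
After 8 (seek(-6, CUR)): offset=0
After 9 (seek(+4, CUR)): offset=4

Answer: 4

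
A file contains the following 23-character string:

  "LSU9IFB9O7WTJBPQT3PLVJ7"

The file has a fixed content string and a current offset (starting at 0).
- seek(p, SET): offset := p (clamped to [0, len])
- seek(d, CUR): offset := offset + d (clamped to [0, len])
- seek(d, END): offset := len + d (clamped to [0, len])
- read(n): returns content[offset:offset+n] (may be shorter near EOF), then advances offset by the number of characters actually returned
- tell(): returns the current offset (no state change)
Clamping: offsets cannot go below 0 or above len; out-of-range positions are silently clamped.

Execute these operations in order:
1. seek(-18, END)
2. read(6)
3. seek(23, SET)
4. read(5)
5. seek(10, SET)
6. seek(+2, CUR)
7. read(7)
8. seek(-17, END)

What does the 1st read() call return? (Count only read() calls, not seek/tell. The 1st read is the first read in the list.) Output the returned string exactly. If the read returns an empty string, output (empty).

Answer: FB9O7W

Derivation:
After 1 (seek(-18, END)): offset=5
After 2 (read(6)): returned 'FB9O7W', offset=11
After 3 (seek(23, SET)): offset=23
After 4 (read(5)): returned '', offset=23
After 5 (seek(10, SET)): offset=10
After 6 (seek(+2, CUR)): offset=12
After 7 (read(7)): returned 'JBPQT3P', offset=19
After 8 (seek(-17, END)): offset=6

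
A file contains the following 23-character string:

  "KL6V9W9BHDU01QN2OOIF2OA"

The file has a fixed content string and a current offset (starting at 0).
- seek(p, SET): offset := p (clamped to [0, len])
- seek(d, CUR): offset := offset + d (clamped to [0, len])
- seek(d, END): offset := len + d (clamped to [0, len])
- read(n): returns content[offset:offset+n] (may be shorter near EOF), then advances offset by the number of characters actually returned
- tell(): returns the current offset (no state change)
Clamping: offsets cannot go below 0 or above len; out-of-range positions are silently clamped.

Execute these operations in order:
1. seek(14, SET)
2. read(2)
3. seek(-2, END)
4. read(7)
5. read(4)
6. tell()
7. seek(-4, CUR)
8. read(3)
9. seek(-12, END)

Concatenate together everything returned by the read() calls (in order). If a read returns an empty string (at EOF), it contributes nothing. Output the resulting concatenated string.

After 1 (seek(14, SET)): offset=14
After 2 (read(2)): returned 'N2', offset=16
After 3 (seek(-2, END)): offset=21
After 4 (read(7)): returned 'OA', offset=23
After 5 (read(4)): returned '', offset=23
After 6 (tell()): offset=23
After 7 (seek(-4, CUR)): offset=19
After 8 (read(3)): returned 'F2O', offset=22
After 9 (seek(-12, END)): offset=11

Answer: N2OAF2O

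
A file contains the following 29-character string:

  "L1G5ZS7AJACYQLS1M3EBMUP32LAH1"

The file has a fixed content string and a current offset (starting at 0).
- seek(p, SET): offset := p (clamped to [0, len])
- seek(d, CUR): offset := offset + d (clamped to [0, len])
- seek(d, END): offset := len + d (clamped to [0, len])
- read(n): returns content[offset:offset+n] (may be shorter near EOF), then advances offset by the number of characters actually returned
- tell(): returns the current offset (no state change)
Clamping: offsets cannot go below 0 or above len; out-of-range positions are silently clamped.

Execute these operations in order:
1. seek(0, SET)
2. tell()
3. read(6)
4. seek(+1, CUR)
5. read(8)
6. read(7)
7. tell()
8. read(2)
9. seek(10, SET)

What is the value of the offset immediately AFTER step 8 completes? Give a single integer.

After 1 (seek(0, SET)): offset=0
After 2 (tell()): offset=0
After 3 (read(6)): returned 'L1G5ZS', offset=6
After 4 (seek(+1, CUR)): offset=7
After 5 (read(8)): returned 'AJACYQLS', offset=15
After 6 (read(7)): returned '1M3EBMU', offset=22
After 7 (tell()): offset=22
After 8 (read(2)): returned 'P3', offset=24

Answer: 24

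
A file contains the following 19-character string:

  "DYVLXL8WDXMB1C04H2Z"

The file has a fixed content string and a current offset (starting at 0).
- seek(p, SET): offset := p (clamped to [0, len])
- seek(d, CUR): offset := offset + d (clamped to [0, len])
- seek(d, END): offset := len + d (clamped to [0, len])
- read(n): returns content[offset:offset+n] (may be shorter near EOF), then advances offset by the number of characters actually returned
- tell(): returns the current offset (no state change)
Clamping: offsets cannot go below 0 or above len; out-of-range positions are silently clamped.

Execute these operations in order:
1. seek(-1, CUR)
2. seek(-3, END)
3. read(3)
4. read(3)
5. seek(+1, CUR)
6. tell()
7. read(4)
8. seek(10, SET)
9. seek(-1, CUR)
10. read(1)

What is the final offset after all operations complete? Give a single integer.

Answer: 10

Derivation:
After 1 (seek(-1, CUR)): offset=0
After 2 (seek(-3, END)): offset=16
After 3 (read(3)): returned 'H2Z', offset=19
After 4 (read(3)): returned '', offset=19
After 5 (seek(+1, CUR)): offset=19
After 6 (tell()): offset=19
After 7 (read(4)): returned '', offset=19
After 8 (seek(10, SET)): offset=10
After 9 (seek(-1, CUR)): offset=9
After 10 (read(1)): returned 'X', offset=10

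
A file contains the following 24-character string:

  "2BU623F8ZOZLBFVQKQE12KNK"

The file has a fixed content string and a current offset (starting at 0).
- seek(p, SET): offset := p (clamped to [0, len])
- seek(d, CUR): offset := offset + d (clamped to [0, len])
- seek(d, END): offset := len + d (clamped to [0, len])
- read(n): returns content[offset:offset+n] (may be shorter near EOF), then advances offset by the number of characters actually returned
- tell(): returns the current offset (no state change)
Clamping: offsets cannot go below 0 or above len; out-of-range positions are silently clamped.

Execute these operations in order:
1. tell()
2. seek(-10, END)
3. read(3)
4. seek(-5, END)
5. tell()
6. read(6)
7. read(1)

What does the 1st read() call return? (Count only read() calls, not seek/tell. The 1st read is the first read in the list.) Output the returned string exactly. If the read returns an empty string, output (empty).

Answer: VQK

Derivation:
After 1 (tell()): offset=0
After 2 (seek(-10, END)): offset=14
After 3 (read(3)): returned 'VQK', offset=17
After 4 (seek(-5, END)): offset=19
After 5 (tell()): offset=19
After 6 (read(6)): returned '12KNK', offset=24
After 7 (read(1)): returned '', offset=24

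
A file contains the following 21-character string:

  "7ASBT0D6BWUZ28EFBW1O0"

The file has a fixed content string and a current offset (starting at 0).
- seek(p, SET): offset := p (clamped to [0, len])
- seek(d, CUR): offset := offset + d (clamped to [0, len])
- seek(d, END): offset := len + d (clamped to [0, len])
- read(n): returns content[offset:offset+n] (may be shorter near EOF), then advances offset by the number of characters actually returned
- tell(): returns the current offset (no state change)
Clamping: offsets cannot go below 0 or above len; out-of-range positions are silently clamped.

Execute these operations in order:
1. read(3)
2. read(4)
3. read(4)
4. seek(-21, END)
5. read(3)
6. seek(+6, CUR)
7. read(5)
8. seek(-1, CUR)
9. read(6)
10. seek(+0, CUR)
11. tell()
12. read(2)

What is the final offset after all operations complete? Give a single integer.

Answer: 21

Derivation:
After 1 (read(3)): returned '7AS', offset=3
After 2 (read(4)): returned 'BT0D', offset=7
After 3 (read(4)): returned '6BWU', offset=11
After 4 (seek(-21, END)): offset=0
After 5 (read(3)): returned '7AS', offset=3
After 6 (seek(+6, CUR)): offset=9
After 7 (read(5)): returned 'WUZ28', offset=14
After 8 (seek(-1, CUR)): offset=13
After 9 (read(6)): returned '8EFBW1', offset=19
After 10 (seek(+0, CUR)): offset=19
After 11 (tell()): offset=19
After 12 (read(2)): returned 'O0', offset=21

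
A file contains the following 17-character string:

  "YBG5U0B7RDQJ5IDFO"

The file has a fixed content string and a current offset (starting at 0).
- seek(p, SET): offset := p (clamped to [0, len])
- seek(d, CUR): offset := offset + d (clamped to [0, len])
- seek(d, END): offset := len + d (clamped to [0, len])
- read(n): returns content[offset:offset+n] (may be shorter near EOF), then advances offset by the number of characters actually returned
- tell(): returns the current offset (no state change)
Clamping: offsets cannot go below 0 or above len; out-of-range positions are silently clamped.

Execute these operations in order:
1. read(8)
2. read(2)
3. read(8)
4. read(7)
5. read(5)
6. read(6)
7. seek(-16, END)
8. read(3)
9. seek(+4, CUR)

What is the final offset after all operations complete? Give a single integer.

Answer: 8

Derivation:
After 1 (read(8)): returned 'YBG5U0B7', offset=8
After 2 (read(2)): returned 'RD', offset=10
After 3 (read(8)): returned 'QJ5IDFO', offset=17
After 4 (read(7)): returned '', offset=17
After 5 (read(5)): returned '', offset=17
After 6 (read(6)): returned '', offset=17
After 7 (seek(-16, END)): offset=1
After 8 (read(3)): returned 'BG5', offset=4
After 9 (seek(+4, CUR)): offset=8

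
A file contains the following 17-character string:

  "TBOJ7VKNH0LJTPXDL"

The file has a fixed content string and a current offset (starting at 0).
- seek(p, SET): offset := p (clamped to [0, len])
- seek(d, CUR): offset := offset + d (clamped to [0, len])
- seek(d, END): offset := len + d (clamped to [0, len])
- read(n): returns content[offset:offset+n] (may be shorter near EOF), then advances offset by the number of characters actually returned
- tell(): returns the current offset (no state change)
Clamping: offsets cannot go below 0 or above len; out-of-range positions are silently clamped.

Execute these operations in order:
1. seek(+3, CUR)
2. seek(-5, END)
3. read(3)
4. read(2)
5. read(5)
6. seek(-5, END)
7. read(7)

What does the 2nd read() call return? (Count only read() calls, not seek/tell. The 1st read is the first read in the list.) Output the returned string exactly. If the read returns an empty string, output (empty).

Answer: DL

Derivation:
After 1 (seek(+3, CUR)): offset=3
After 2 (seek(-5, END)): offset=12
After 3 (read(3)): returned 'TPX', offset=15
After 4 (read(2)): returned 'DL', offset=17
After 5 (read(5)): returned '', offset=17
After 6 (seek(-5, END)): offset=12
After 7 (read(7)): returned 'TPXDL', offset=17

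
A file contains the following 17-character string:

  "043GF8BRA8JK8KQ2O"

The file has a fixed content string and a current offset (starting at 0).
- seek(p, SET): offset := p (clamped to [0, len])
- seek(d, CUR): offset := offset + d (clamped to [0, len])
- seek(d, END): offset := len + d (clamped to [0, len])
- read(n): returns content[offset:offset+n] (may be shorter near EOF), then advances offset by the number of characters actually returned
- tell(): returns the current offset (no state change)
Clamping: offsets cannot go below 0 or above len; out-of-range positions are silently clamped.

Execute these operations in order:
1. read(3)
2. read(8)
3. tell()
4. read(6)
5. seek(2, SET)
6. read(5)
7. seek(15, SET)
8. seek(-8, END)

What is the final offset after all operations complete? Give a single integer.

After 1 (read(3)): returned '043', offset=3
After 2 (read(8)): returned 'GF8BRA8J', offset=11
After 3 (tell()): offset=11
After 4 (read(6)): returned 'K8KQ2O', offset=17
After 5 (seek(2, SET)): offset=2
After 6 (read(5)): returned '3GF8B', offset=7
After 7 (seek(15, SET)): offset=15
After 8 (seek(-8, END)): offset=9

Answer: 9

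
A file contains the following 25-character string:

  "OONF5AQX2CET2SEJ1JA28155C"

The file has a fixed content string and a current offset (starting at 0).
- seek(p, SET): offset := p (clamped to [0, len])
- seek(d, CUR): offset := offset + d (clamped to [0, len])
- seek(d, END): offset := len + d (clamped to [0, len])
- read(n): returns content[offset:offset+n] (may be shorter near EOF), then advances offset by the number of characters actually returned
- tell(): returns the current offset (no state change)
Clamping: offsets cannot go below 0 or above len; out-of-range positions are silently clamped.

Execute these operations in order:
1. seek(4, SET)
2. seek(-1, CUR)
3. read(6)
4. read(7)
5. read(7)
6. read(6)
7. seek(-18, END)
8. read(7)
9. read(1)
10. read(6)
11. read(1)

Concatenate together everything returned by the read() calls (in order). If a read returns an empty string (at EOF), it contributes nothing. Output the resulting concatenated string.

Answer: F5AQX2CET2SEJ1JA28155CX2CET2SEJ1JA281

Derivation:
After 1 (seek(4, SET)): offset=4
After 2 (seek(-1, CUR)): offset=3
After 3 (read(6)): returned 'F5AQX2', offset=9
After 4 (read(7)): returned 'CET2SEJ', offset=16
After 5 (read(7)): returned '1JA2815', offset=23
After 6 (read(6)): returned '5C', offset=25
After 7 (seek(-18, END)): offset=7
After 8 (read(7)): returned 'X2CET2S', offset=14
After 9 (read(1)): returned 'E', offset=15
After 10 (read(6)): returned 'J1JA28', offset=21
After 11 (read(1)): returned '1', offset=22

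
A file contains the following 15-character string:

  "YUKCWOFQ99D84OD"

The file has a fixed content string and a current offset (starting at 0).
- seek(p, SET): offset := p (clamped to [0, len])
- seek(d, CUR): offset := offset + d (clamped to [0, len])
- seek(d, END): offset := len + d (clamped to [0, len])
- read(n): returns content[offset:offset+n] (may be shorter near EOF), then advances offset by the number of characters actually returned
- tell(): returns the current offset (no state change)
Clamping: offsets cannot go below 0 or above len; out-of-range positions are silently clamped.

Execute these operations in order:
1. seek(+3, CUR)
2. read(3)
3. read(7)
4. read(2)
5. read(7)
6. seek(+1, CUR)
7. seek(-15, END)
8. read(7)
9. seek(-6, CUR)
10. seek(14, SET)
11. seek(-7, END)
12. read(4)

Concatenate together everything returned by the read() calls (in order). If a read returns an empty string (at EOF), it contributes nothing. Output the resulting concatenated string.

Answer: CWOFQ99D84ODYUKCWOF99D8

Derivation:
After 1 (seek(+3, CUR)): offset=3
After 2 (read(3)): returned 'CWO', offset=6
After 3 (read(7)): returned 'FQ99D84', offset=13
After 4 (read(2)): returned 'OD', offset=15
After 5 (read(7)): returned '', offset=15
After 6 (seek(+1, CUR)): offset=15
After 7 (seek(-15, END)): offset=0
After 8 (read(7)): returned 'YUKCWOF', offset=7
After 9 (seek(-6, CUR)): offset=1
After 10 (seek(14, SET)): offset=14
After 11 (seek(-7, END)): offset=8
After 12 (read(4)): returned '99D8', offset=12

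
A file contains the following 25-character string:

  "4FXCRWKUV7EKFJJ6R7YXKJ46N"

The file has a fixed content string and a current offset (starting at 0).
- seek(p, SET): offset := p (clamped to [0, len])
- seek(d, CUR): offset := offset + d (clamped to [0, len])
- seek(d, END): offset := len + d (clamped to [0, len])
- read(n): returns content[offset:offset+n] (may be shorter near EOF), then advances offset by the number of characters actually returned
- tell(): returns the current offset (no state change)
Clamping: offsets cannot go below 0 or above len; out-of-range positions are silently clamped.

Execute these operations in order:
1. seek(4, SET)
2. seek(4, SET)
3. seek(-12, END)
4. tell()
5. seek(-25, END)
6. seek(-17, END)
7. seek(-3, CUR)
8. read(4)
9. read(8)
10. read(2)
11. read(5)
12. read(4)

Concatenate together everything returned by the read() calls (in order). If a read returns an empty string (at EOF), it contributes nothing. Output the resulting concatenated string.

After 1 (seek(4, SET)): offset=4
After 2 (seek(4, SET)): offset=4
After 3 (seek(-12, END)): offset=13
After 4 (tell()): offset=13
After 5 (seek(-25, END)): offset=0
After 6 (seek(-17, END)): offset=8
After 7 (seek(-3, CUR)): offset=5
After 8 (read(4)): returned 'WKUV', offset=9
After 9 (read(8)): returned '7EKFJJ6R', offset=17
After 10 (read(2)): returned '7Y', offset=19
After 11 (read(5)): returned 'XKJ46', offset=24
After 12 (read(4)): returned 'N', offset=25

Answer: WKUV7EKFJJ6R7YXKJ46N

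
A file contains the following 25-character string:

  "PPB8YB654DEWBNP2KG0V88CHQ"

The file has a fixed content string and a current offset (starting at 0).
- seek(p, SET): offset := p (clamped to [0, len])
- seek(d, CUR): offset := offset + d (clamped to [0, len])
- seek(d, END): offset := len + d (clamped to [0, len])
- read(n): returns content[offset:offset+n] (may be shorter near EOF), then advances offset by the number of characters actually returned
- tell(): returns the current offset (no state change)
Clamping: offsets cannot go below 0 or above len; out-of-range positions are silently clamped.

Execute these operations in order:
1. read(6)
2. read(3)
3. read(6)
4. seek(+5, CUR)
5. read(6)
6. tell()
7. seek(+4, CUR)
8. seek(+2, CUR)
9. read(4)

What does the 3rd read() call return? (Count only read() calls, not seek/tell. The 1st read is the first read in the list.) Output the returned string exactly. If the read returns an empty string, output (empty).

Answer: DEWBNP

Derivation:
After 1 (read(6)): returned 'PPB8YB', offset=6
After 2 (read(3)): returned '654', offset=9
After 3 (read(6)): returned 'DEWBNP', offset=15
After 4 (seek(+5, CUR)): offset=20
After 5 (read(6)): returned '88CHQ', offset=25
After 6 (tell()): offset=25
After 7 (seek(+4, CUR)): offset=25
After 8 (seek(+2, CUR)): offset=25
After 9 (read(4)): returned '', offset=25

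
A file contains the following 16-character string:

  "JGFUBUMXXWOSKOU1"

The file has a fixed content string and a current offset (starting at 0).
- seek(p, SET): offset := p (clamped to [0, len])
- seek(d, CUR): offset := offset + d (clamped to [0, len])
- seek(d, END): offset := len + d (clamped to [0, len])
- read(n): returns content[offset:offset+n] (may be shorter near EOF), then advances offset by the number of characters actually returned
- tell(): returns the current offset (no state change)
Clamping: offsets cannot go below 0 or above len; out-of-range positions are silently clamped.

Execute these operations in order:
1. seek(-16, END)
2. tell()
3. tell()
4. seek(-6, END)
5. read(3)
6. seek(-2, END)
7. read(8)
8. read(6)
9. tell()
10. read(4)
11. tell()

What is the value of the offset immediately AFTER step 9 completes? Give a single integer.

Answer: 16

Derivation:
After 1 (seek(-16, END)): offset=0
After 2 (tell()): offset=0
After 3 (tell()): offset=0
After 4 (seek(-6, END)): offset=10
After 5 (read(3)): returned 'OSK', offset=13
After 6 (seek(-2, END)): offset=14
After 7 (read(8)): returned 'U1', offset=16
After 8 (read(6)): returned '', offset=16
After 9 (tell()): offset=16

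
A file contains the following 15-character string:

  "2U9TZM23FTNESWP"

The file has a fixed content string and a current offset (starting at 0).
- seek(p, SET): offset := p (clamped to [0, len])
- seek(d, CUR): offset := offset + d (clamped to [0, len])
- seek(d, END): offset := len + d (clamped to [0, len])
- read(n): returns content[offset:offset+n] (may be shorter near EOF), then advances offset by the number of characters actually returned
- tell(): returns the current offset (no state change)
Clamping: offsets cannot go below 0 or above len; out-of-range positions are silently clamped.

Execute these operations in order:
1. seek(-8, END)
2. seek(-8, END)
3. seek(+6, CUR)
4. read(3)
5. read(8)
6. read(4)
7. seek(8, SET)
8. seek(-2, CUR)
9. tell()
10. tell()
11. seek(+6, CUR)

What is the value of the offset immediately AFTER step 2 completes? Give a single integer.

After 1 (seek(-8, END)): offset=7
After 2 (seek(-8, END)): offset=7

Answer: 7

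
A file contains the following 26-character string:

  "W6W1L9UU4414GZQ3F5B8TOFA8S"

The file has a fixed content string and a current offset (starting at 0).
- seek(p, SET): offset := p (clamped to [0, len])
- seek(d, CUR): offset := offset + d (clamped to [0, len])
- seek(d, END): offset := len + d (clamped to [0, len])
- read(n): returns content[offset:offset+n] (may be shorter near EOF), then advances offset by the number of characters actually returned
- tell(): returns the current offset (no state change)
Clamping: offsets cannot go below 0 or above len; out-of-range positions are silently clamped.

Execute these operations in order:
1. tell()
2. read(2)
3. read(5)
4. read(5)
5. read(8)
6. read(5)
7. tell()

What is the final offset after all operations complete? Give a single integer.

After 1 (tell()): offset=0
After 2 (read(2)): returned 'W6', offset=2
After 3 (read(5)): returned 'W1L9U', offset=7
After 4 (read(5)): returned 'U4414', offset=12
After 5 (read(8)): returned 'GZQ3F5B8', offset=20
After 6 (read(5)): returned 'TOFA8', offset=25
After 7 (tell()): offset=25

Answer: 25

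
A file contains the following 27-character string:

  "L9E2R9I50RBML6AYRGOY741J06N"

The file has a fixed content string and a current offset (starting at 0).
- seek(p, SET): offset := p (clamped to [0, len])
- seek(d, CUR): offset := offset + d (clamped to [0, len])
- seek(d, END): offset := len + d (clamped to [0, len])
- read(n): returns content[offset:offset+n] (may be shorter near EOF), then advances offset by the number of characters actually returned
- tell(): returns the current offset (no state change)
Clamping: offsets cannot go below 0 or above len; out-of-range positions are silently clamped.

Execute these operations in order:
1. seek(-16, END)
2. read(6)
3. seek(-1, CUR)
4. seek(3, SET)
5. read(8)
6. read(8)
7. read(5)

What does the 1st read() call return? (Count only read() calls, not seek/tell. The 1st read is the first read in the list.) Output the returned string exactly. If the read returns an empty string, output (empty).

Answer: ML6AYR

Derivation:
After 1 (seek(-16, END)): offset=11
After 2 (read(6)): returned 'ML6AYR', offset=17
After 3 (seek(-1, CUR)): offset=16
After 4 (seek(3, SET)): offset=3
After 5 (read(8)): returned '2R9I50RB', offset=11
After 6 (read(8)): returned 'ML6AYRGO', offset=19
After 7 (read(5)): returned 'Y741J', offset=24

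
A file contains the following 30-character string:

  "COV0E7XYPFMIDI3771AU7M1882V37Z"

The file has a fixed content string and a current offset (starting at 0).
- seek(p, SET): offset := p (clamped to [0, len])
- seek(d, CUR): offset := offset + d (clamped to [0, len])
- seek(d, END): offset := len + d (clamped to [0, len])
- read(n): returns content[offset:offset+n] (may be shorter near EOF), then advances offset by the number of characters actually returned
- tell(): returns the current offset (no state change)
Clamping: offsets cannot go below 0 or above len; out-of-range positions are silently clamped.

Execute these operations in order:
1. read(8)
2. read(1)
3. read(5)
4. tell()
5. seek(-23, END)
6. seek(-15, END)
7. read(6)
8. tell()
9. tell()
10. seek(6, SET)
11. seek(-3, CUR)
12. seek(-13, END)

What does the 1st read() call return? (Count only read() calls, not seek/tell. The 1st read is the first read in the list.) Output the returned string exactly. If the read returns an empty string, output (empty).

After 1 (read(8)): returned 'COV0E7XY', offset=8
After 2 (read(1)): returned 'P', offset=9
After 3 (read(5)): returned 'FMIDI', offset=14
After 4 (tell()): offset=14
After 5 (seek(-23, END)): offset=7
After 6 (seek(-15, END)): offset=15
After 7 (read(6)): returned '771AU7', offset=21
After 8 (tell()): offset=21
After 9 (tell()): offset=21
After 10 (seek(6, SET)): offset=6
After 11 (seek(-3, CUR)): offset=3
After 12 (seek(-13, END)): offset=17

Answer: COV0E7XY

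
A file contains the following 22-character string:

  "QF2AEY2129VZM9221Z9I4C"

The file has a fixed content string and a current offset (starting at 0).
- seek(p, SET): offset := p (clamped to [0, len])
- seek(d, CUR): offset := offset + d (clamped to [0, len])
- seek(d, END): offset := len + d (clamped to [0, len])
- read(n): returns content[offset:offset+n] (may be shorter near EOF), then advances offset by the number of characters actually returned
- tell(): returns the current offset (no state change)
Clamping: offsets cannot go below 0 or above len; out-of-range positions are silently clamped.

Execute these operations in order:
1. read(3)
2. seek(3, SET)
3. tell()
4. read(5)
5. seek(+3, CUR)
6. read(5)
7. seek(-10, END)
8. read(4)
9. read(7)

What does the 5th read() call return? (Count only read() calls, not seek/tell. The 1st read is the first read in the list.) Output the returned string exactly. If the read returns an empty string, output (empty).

After 1 (read(3)): returned 'QF2', offset=3
After 2 (seek(3, SET)): offset=3
After 3 (tell()): offset=3
After 4 (read(5)): returned 'AEY21', offset=8
After 5 (seek(+3, CUR)): offset=11
After 6 (read(5)): returned 'ZM922', offset=16
After 7 (seek(-10, END)): offset=12
After 8 (read(4)): returned 'M922', offset=16
After 9 (read(7)): returned '1Z9I4C', offset=22

Answer: 1Z9I4C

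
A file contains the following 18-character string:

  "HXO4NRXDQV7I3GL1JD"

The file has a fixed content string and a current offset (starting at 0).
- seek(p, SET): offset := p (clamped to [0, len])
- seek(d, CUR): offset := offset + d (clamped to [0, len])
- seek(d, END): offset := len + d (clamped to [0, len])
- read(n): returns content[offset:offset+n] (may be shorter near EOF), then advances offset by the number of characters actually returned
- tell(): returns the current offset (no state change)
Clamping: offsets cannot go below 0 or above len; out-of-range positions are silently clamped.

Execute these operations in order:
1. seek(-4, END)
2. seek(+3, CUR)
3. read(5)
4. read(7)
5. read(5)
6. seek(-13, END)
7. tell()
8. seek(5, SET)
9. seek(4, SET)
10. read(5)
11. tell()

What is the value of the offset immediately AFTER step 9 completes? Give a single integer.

Answer: 4

Derivation:
After 1 (seek(-4, END)): offset=14
After 2 (seek(+3, CUR)): offset=17
After 3 (read(5)): returned 'D', offset=18
After 4 (read(7)): returned '', offset=18
After 5 (read(5)): returned '', offset=18
After 6 (seek(-13, END)): offset=5
After 7 (tell()): offset=5
After 8 (seek(5, SET)): offset=5
After 9 (seek(4, SET)): offset=4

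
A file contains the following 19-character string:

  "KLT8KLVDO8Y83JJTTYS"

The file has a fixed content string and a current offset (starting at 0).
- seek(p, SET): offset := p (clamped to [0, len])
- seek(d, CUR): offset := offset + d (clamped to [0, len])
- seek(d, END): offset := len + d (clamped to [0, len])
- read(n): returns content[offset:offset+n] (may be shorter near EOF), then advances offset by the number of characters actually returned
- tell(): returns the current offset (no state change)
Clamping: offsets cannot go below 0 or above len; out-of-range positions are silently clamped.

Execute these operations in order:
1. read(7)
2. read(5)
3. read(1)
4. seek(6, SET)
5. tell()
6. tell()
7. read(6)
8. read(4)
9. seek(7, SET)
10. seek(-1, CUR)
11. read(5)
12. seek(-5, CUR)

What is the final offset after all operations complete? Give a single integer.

Answer: 6

Derivation:
After 1 (read(7)): returned 'KLT8KLV', offset=7
After 2 (read(5)): returned 'DO8Y8', offset=12
After 3 (read(1)): returned '3', offset=13
After 4 (seek(6, SET)): offset=6
After 5 (tell()): offset=6
After 6 (tell()): offset=6
After 7 (read(6)): returned 'VDO8Y8', offset=12
After 8 (read(4)): returned '3JJT', offset=16
After 9 (seek(7, SET)): offset=7
After 10 (seek(-1, CUR)): offset=6
After 11 (read(5)): returned 'VDO8Y', offset=11
After 12 (seek(-5, CUR)): offset=6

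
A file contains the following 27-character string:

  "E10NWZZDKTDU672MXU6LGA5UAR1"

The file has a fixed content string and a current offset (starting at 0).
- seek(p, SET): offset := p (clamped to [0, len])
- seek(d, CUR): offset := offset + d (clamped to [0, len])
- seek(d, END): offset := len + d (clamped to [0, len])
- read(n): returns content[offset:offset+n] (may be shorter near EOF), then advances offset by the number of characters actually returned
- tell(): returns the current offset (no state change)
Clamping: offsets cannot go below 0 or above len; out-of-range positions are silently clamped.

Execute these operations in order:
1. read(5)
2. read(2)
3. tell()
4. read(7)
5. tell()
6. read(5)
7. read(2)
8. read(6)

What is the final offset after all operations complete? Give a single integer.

Answer: 27

Derivation:
After 1 (read(5)): returned 'E10NW', offset=5
After 2 (read(2)): returned 'ZZ', offset=7
After 3 (tell()): offset=7
After 4 (read(7)): returned 'DKTDU67', offset=14
After 5 (tell()): offset=14
After 6 (read(5)): returned '2MXU6', offset=19
After 7 (read(2)): returned 'LG', offset=21
After 8 (read(6)): returned 'A5UAR1', offset=27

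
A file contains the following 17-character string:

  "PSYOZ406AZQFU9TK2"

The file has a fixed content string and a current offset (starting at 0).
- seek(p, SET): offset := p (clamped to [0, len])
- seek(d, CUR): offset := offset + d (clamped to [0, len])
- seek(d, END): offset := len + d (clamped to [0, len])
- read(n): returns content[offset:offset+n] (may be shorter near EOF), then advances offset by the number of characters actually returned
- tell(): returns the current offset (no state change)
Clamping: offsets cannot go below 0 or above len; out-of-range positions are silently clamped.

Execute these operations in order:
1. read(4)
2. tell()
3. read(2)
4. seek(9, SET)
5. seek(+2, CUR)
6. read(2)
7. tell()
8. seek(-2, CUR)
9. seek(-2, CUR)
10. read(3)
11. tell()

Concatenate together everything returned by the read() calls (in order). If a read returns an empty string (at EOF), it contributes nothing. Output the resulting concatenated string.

After 1 (read(4)): returned 'PSYO', offset=4
After 2 (tell()): offset=4
After 3 (read(2)): returned 'Z4', offset=6
After 4 (seek(9, SET)): offset=9
After 5 (seek(+2, CUR)): offset=11
After 6 (read(2)): returned 'FU', offset=13
After 7 (tell()): offset=13
After 8 (seek(-2, CUR)): offset=11
After 9 (seek(-2, CUR)): offset=9
After 10 (read(3)): returned 'ZQF', offset=12
After 11 (tell()): offset=12

Answer: PSYOZ4FUZQF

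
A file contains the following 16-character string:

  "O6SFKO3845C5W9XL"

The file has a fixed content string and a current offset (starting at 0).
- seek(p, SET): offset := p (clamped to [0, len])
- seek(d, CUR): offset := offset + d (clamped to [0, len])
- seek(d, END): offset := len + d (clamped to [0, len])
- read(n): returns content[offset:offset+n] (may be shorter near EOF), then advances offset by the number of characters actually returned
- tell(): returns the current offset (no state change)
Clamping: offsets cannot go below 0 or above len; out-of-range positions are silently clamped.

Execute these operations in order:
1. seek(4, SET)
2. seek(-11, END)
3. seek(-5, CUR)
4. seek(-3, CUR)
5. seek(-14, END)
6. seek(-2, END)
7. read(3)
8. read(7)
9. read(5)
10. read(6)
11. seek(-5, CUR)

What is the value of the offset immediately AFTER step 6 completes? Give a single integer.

After 1 (seek(4, SET)): offset=4
After 2 (seek(-11, END)): offset=5
After 3 (seek(-5, CUR)): offset=0
After 4 (seek(-3, CUR)): offset=0
After 5 (seek(-14, END)): offset=2
After 6 (seek(-2, END)): offset=14

Answer: 14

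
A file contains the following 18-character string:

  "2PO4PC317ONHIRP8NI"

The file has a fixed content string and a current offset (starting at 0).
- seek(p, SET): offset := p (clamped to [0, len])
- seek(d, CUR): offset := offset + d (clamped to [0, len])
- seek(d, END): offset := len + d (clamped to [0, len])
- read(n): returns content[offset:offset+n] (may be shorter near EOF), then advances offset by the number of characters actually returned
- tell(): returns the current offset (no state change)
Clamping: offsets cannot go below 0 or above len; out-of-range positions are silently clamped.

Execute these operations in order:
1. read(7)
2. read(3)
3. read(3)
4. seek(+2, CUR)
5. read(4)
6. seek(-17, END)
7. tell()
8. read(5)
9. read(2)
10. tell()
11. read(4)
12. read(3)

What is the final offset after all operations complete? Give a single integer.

After 1 (read(7)): returned '2PO4PC3', offset=7
After 2 (read(3)): returned '17O', offset=10
After 3 (read(3)): returned 'NHI', offset=13
After 4 (seek(+2, CUR)): offset=15
After 5 (read(4)): returned '8NI', offset=18
After 6 (seek(-17, END)): offset=1
After 7 (tell()): offset=1
After 8 (read(5)): returned 'PO4PC', offset=6
After 9 (read(2)): returned '31', offset=8
After 10 (tell()): offset=8
After 11 (read(4)): returned '7ONH', offset=12
After 12 (read(3)): returned 'IRP', offset=15

Answer: 15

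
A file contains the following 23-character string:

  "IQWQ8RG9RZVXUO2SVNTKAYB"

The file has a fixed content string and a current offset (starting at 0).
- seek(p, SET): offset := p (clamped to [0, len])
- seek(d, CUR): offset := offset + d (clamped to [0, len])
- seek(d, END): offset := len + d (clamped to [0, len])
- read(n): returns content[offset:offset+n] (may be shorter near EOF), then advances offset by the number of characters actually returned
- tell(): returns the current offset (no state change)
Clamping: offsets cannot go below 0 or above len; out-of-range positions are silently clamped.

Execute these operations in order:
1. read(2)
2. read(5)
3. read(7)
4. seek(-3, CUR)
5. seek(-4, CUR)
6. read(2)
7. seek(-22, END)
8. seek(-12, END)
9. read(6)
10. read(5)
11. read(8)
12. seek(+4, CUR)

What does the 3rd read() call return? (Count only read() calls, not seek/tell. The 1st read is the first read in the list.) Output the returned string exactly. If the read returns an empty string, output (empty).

Answer: 9RZVXUO

Derivation:
After 1 (read(2)): returned 'IQ', offset=2
After 2 (read(5)): returned 'WQ8RG', offset=7
After 3 (read(7)): returned '9RZVXUO', offset=14
After 4 (seek(-3, CUR)): offset=11
After 5 (seek(-4, CUR)): offset=7
After 6 (read(2)): returned '9R', offset=9
After 7 (seek(-22, END)): offset=1
After 8 (seek(-12, END)): offset=11
After 9 (read(6)): returned 'XUO2SV', offset=17
After 10 (read(5)): returned 'NTKAY', offset=22
After 11 (read(8)): returned 'B', offset=23
After 12 (seek(+4, CUR)): offset=23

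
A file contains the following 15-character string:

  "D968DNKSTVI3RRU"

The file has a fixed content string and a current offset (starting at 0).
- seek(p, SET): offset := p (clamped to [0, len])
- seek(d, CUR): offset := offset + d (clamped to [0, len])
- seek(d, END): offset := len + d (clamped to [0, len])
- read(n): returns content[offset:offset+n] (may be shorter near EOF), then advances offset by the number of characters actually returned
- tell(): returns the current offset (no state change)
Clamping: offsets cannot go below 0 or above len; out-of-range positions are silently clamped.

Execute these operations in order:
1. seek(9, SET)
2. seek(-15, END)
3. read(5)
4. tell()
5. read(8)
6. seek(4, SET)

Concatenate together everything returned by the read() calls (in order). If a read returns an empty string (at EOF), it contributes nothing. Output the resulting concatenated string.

After 1 (seek(9, SET)): offset=9
After 2 (seek(-15, END)): offset=0
After 3 (read(5)): returned 'D968D', offset=5
After 4 (tell()): offset=5
After 5 (read(8)): returned 'NKSTVI3R', offset=13
After 6 (seek(4, SET)): offset=4

Answer: D968DNKSTVI3R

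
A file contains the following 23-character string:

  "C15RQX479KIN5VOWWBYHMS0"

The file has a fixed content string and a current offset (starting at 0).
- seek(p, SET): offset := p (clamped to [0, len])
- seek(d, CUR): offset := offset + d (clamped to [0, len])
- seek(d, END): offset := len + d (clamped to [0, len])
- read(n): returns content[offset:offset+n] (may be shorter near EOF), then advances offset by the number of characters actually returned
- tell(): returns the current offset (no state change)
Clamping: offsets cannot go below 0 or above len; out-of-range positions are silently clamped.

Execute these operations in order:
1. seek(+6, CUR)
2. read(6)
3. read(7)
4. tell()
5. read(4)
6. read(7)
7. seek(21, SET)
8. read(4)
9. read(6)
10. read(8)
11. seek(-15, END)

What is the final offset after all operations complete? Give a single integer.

After 1 (seek(+6, CUR)): offset=6
After 2 (read(6)): returned '479KIN', offset=12
After 3 (read(7)): returned '5VOWWBY', offset=19
After 4 (tell()): offset=19
After 5 (read(4)): returned 'HMS0', offset=23
After 6 (read(7)): returned '', offset=23
After 7 (seek(21, SET)): offset=21
After 8 (read(4)): returned 'S0', offset=23
After 9 (read(6)): returned '', offset=23
After 10 (read(8)): returned '', offset=23
After 11 (seek(-15, END)): offset=8

Answer: 8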